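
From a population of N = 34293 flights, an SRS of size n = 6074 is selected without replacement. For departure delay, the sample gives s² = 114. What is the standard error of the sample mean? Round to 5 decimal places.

0.12427

Under SRS without replacement, Var(ȳ) = (1 − f)·s²/n with f = n/N = 6074/34293 = 0.17712070.
Var(ȳ) = (1 − 0.17712070)·114/6074 = 0.82287930·0.018768522 = 0.015444228.
SE(ȳ) = √(0.015444228) = 0.12427.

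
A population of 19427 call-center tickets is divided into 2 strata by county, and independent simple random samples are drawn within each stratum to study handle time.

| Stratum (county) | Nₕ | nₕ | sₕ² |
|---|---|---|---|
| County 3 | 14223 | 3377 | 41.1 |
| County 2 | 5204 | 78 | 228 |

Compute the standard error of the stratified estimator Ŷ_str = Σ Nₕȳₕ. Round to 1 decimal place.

Var(Ŷ_str) = Σₕ Nₕ²(1 − fₕ)sₕ²/nₕ.
County 3: 14223²·(1 − 3377/14223)·41.1/3377 = 1.8774638 × 10^6.
County 2: 5204²·(1 − 78/5204)·228/78 = 7.7975135 × 10^7.
Sum = 7.9852599 × 10^7.
SE = √(7.9852599 × 10^7) = 8936.0.

8936.0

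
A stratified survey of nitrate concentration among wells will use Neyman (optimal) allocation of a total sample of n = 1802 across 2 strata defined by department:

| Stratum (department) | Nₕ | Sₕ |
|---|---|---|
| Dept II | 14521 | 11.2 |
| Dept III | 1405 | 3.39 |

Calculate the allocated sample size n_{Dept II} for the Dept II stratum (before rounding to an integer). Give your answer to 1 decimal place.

1750.7

Neyman allocation: nₕ = n·NₕSₕ / Σⱼ NⱼSⱼ.
Σ NⱼSⱼ = 14521·11.2 + 1405·3.39 = 167398.15.
n_{Dept II} = 1802·14521·11.2 / 167398.15 = 1750.7.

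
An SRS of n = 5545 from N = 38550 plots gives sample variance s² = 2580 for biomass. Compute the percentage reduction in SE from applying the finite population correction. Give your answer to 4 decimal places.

7.4710

f = n/N = 5545/38550 = 0.14383917.
SE_no-fpc = √(s²/n) = 0.68211732; SE_fpc = √((1−f)s²/n) = 0.63115606.
Ratio = √(1−f) = 0.92528959. Reduction = 100·(1 − 0.92528959) = 7.4710%.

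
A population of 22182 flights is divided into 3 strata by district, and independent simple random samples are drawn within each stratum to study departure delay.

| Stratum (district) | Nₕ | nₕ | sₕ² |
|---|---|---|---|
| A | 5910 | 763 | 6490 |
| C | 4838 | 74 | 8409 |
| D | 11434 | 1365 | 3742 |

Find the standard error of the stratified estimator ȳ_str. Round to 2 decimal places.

2.55

Var(ȳ_str) = Σₕ Wₕ²(1 − fₕ)sₕ²/nₕ with Wₕ = Nₕ/N, N = 22182.
A: Wₕ = 0.26643224; term = 0.26643224²·(1 − 0.12910321)·6490/763 = 0.52584822.
C: Wₕ = 0.21810477; term = 0.21810477²·(1 − 0.01529558)·8409/74 = 5.3229066.
D: Wₕ = 0.51546299; term = 0.51546299²·(1 − 0.11938079)·3742/1365 = 0.64143737.
Sum = 6.4901922.
SE = √(6.4901922) = 2.55.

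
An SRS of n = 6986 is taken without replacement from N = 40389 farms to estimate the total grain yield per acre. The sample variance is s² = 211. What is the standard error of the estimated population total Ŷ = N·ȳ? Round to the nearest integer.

6383

Var(Ŷ) = N²·Var(ȳ) = N²·(1 − n/N)·s²/n.
f = 6986/40389 = 0.17296789; Var(ȳ) = 0.82703211·211/6986 = 0.024979069.
Var(Ŷ) = 40389² · 0.024979069 = 4.0747639 × 10^7.
SE(Ŷ) = √(4.0747639 × 10^7) = 6383.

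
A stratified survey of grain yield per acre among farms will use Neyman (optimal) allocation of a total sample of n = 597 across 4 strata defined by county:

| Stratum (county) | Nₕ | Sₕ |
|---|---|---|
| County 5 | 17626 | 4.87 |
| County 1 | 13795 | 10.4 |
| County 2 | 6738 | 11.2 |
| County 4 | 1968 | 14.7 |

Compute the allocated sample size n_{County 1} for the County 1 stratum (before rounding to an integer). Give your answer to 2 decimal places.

256.67

Neyman allocation: nₕ = n·NₕSₕ / Σⱼ NⱼSⱼ.
Σ NⱼSⱼ = 17626·4.87 + 13795·10.4 + 6738·11.2 + 1968·14.7 = 333701.82.
n_{County 1} = 597·13795·10.4 / 333701.82 = 256.67.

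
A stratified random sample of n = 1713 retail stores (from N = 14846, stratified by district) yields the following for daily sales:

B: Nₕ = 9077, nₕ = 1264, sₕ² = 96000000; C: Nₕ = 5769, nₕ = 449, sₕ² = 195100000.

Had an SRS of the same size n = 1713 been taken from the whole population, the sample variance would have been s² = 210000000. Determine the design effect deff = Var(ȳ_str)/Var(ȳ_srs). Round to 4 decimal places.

0.7833

Var(ȳ_str) = Σ Wₕ²(1−fₕ)sₕ²/nₕ with Wₕ = Nₕ/14846:
  B: (9077/14846)²·(1−1264/9077)·96000000/1264 = 24437.986
  C: (5769/14846)²·(1−449/5769)·195100000/449 = 60506.8
  → Var(ȳ_str) = 84944.786.
Var(ȳ_srs) = (1 − 1713/14846)·210000000/1713 = 108446.72.
deff = 84944.786 / 108446.72 = 0.7833.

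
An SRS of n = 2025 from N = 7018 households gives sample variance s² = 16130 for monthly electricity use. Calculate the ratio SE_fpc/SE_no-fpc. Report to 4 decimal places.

f = n/N = 2025/7018 = 0.28854374.
SE_no-fpc = √(s²/n) = 2.8223097; SE_fpc = √((1−f)s²/n) = 2.380558.
Ratio = √(1−f) = 0.84347866.

0.8435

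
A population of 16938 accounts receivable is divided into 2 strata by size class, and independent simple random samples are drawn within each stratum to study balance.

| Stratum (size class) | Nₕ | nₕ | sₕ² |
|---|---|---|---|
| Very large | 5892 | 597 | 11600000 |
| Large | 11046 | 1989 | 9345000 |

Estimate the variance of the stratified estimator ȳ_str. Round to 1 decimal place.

3751.3

Var(ȳ_str) = Σₕ Wₕ²(1 − fₕ)sₕ²/nₕ with Wₕ = Nₕ/N, N = 16938.
Very large: Wₕ = 0.34785689; term = 0.34785689²·(1 − 0.10132383)·11600000/597 = 2112.9446.
Large: Wₕ = 0.65214311; term = 0.65214311²·(1 − 0.18006518)·9345000/1989 = 1638.3613.
Sum = 3751.3059.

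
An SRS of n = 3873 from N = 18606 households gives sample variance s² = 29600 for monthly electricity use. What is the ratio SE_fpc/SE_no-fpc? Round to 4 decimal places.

0.8899

f = n/N = 3873/18606 = 0.20815866.
SE_no-fpc = √(s²/n) = 2.7645351; SE_fpc = √((1−f)s²/n) = 2.4600345.
Ratio = √(1−f) = 0.88985467.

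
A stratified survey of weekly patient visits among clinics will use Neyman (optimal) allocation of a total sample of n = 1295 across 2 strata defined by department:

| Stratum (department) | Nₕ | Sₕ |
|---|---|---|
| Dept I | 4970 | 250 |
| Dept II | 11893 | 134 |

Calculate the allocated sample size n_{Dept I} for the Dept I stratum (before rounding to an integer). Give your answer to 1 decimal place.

Neyman allocation: nₕ = n·NₕSₕ / Σⱼ NⱼSⱼ.
Σ NⱼSⱼ = 4970·250 + 11893·134 = 2.836162 × 10^6.
n_{Dept I} = 1295·4970·250 / (2.836162 × 10^6) = 567.3.

567.3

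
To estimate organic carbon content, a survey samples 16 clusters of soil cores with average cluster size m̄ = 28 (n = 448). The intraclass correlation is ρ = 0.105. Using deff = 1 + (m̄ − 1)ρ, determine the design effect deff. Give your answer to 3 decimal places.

deff = 1 + (28 − 1)·0.105 = 1 + 2.835 = 3.835.

3.835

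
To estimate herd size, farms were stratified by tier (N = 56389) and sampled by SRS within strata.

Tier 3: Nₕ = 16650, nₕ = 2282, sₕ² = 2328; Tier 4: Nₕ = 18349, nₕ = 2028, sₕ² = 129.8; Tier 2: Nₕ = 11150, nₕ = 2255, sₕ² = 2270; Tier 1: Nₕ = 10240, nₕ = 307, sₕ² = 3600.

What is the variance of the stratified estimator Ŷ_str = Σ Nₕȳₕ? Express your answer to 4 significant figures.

Var(Ŷ_str) = Σₕ Nₕ²(1 − fₕ)sₕ²/nₕ.
Tier 3: 16650²·(1 − 2282/16650)·2328/2282 = 2.4404948 × 10^8.
Tier 4: 18349²·(1 − 2028/18349)·129.8/2028 = 1.9167519 × 10^7.
Tier 2: 11150²·(1 − 2255/11150)·2270/2255 = 9.9838979 × 10^7.
Tier 1: 10240²·(1 − 307/10240)·3600/307 = 1.1927365 × 10^9.
Sum = 1.5557925 × 10^9.

1.556 × 10^9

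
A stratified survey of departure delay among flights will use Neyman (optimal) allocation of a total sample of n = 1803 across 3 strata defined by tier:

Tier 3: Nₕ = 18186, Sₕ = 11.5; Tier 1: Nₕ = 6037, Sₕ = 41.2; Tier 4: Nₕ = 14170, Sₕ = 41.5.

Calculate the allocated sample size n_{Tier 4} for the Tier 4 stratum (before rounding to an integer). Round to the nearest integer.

1014

Neyman allocation: nₕ = n·NₕSₕ / Σⱼ NⱼSⱼ.
Σ NⱼSⱼ = 18186·11.5 + 6037·41.2 + 14170·41.5 = 1.0459184 × 10^6.
n_{Tier 4} = 1803·14170·41.5 / (1.0459184 × 10^6) = 1014.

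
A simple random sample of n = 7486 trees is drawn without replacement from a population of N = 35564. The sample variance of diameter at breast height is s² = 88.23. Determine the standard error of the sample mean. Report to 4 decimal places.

0.0965

Under SRS without replacement, Var(ȳ) = (1 − f)·s²/n with f = n/N = 7486/35564 = 0.21049376.
Var(ȳ) = (1 − 0.21049376)·88.23/7486 = 0.78950624·0.011786001 = 0.009305121.
SE(ȳ) = √(0.009305121) = 0.0965.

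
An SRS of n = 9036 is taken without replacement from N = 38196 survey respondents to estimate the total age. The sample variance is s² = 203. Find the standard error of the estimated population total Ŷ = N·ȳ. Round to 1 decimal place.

5002.2

Var(Ŷ) = N²·Var(ȳ) = N²·(1 − n/N)·s²/n.
f = 9036/38196 = 0.23656927; Var(ȳ) = 0.76343073·203/9036 = 0.017151.
Var(Ŷ) = 38196² · 0.017151 = 2.5022184 × 10^7.
SE(Ŷ) = √(2.5022184 × 10^7) = 5002.2.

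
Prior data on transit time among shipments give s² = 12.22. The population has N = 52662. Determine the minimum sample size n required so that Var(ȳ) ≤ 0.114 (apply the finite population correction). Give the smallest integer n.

Without fpc, n₀ = s²/D = 12.22/0.114 = 107.1930.
With fpc, (1 − n/N)·s²/n ≤ D requires n ≥ n₀/(1 + n₀/N) = 107.1930/(1 + 107.1930/52662) = 106.9753.
Rounding up, n = 107.

107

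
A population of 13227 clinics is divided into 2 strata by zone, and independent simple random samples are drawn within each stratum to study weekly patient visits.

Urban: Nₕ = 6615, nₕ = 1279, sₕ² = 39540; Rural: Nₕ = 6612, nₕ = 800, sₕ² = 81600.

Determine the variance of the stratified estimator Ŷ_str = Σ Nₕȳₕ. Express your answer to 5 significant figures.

5.0110 × 10^9

Var(Ŷ_str) = Σₕ Nₕ²(1 − fₕ)sₕ²/nₕ.
Urban: 6615²·(1 − 1279/6615)·39540/1279 = 1.0912187 × 10^9.
Rural: 6612²·(1 − 800/6612)·81600/800 = 3.9197523 × 10^9.
Sum = 5.010971 × 10^9.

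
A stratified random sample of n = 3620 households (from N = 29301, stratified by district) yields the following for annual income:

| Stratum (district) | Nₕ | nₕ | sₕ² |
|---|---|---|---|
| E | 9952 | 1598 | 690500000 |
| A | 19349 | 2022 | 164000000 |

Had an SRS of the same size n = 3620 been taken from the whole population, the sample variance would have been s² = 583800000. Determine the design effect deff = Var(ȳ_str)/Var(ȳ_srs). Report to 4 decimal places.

0.5201

Var(ȳ_str) = Σ Wₕ²(1−fₕ)sₕ²/nₕ with Wₕ = Nₕ/29301:
  E: (9952/29301)²·(1−1598/9952)·690500000/1598 = 41843.39
  A: (19349/29301)²·(1−2022/19349)·164000000/2022 = 31672.308
  → Var(ȳ_str) = 73515.698.
Var(ȳ_srs) = (1 − 3620/29301)·583800000/3620 = 141346.48.
deff = 73515.698 / 141346.48 = 0.5201.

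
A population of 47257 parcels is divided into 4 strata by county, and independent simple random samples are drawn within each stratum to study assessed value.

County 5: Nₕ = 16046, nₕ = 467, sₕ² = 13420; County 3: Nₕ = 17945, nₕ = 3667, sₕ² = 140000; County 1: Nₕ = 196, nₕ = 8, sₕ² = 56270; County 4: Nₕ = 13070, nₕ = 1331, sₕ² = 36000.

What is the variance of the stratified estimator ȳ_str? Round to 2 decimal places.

Var(ȳ_str) = Σₕ Wₕ²(1 − fₕ)sₕ²/nₕ with Wₕ = Nₕ/N, N = 47257.
County 5: Wₕ = 0.33954758; term = 0.33954758²·(1 − 0.02910383)·13420/467 = 3.2166937.
County 3: Wₕ = 0.37973210; term = 0.37973210²·(1 − 0.20434661)·140000/3667 = 4.3802174.
County 1: Wₕ = 0.00414753; term = 0.00414753²·(1 − 0.04081633)·56270/8 = 0.11605626.
County 4: Wₕ = 0.27657278; term = 0.27657278²·(1 − 0.10183627)·36000/1331 = 1.8582273.
Sum = 9.5711947.

9.57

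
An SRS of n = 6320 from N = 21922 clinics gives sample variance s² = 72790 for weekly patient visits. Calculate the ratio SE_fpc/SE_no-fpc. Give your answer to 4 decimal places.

0.8436

f = n/N = 6320/21922 = 0.28829486.
SE_no-fpc = √(s²/n) = 3.3937303; SE_fpc = √((1−f)s²/n) = 2.8630397.
Ratio = √(1−f) = 0.84362618.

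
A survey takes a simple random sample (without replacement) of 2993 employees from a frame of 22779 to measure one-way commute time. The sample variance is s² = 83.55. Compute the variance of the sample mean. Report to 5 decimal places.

0.02425

Under SRS without replacement, Var(ȳ) = (1 − f)·s²/n with f = n/N = 2993/22779 = 0.13139295.
Var(ȳ) = (1 − 0.13139295)·83.55/2993 = 0.86860705·0.027915135 = 0.024247283.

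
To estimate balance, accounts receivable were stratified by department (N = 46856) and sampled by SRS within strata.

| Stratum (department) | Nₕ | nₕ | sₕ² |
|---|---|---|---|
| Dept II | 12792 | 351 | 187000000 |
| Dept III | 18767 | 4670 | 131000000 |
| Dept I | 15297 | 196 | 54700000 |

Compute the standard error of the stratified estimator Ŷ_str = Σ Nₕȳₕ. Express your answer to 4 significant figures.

Var(Ŷ_str) = Σₕ Nₕ²(1 − fₕ)sₕ²/nₕ.
Dept II: 12792²·(1 − 351/12792)·187000000/351 = 8.4786797 × 10^13.
Dept III: 18767²·(1 − 4670/18767)·131000000/4670 = 7.4212313 × 10^12.
Dept I: 15297²·(1 − 196/15297)·54700000/196 = 6.4467856 × 10^13.
Sum = 1.5667588 × 10^14.
SE = √(1.5667588 × 10^14) = 1.252 × 10^7.

1.252 × 10^7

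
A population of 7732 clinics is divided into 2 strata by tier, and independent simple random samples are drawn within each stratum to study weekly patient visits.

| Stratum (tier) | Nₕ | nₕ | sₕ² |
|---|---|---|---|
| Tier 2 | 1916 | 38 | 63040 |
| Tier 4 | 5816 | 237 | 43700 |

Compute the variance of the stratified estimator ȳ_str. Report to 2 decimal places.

Var(ȳ_str) = Σₕ Wₕ²(1 − fₕ)sₕ²/nₕ with Wₕ = Nₕ/N, N = 7732.
Tier 2: Wₕ = 0.24780135; term = 0.24780135²·(1 − 0.01983299)·63040/38 = 99.848147.
Tier 4: Wₕ = 0.75219865; term = 0.75219865²·(1 − 0.04074966)·43700/237 = 100.07605.
Sum = 199.9242.

199.92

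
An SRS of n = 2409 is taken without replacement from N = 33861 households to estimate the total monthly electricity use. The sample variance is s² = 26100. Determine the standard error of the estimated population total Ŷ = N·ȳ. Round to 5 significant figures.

Var(Ŷ) = N²·Var(ȳ) = N²·(1 − n/N)·s²/n.
f = 2409/33861 = 0.07114379; Var(ȳ) = 0.92885621·26100/2409 = 10.063573.
Var(Ŷ) = 33861² · 10.063573 = 1.1538564 × 10^10.
SE(Ŷ) = √(1.1538564 × 10^10) = 107420.

107420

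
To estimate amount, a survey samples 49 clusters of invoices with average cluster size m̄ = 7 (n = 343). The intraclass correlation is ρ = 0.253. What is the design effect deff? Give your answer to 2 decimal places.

deff = 1 + (7 − 1)·0.253 = 1 + 1.518 = 2.518.

2.52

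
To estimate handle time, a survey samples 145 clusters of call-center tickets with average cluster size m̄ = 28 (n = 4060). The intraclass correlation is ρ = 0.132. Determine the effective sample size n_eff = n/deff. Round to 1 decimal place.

deff = 1 + (28 − 1)·0.132 = 1 + 3.564 = 4.564.
n_eff = 4060 / 4.564 = 889.6.

889.6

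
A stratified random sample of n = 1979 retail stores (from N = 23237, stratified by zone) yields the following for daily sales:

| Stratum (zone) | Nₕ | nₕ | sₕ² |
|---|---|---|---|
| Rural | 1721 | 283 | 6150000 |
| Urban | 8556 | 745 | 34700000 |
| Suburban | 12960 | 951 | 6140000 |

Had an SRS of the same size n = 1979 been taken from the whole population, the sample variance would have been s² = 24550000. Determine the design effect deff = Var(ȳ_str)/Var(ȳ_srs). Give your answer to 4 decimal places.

0.6807

Var(ȳ_str) = Σ Wₕ²(1−fₕ)sₕ²/nₕ with Wₕ = Nₕ/23237:
  Rural: (1721/23237)²·(1−283/1721)·6150000/283 = 99.60206
  Urban: (8556/23237)²·(1−745/8556)·34700000/745 = 5764.883
  Suburban: (12960/23237)²·(1−951/12960)·6140000/951 = 1860.9709
  → Var(ȳ_str) = 7725.456.
Var(ȳ_srs) = (1 − 1979/23237)·24550000/1979 = 11348.75.
deff = 7725.456 / 11348.75 = 0.6807.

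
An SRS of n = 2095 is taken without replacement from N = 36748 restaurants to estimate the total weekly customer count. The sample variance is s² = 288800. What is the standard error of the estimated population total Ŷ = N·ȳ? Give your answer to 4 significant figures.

Var(Ŷ) = N²·Var(ȳ) = N²·(1 − n/N)·s²/n.
f = 2095/36748 = 0.05700991; Var(ȳ) = 0.94299009·288800/2095 = 129.9931.
Var(Ŷ) = 36748² · 129.9931 = 1.755447 × 10^11.
SE(Ŷ) = √(1.755447 × 10^11) = 419000.

419000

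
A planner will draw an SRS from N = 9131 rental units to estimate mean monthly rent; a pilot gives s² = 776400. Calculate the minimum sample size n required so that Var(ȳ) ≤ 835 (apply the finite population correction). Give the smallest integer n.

Without fpc, n₀ = s²/D = 776400/835 = 929.8204.
With fpc, (1 − n/N)·s²/n ≤ D requires n ≥ n₀/(1 + n₀/N) = 929.8204/(1 + 929.8204/9131) = 843.8865.
Rounding up, n = 844.

844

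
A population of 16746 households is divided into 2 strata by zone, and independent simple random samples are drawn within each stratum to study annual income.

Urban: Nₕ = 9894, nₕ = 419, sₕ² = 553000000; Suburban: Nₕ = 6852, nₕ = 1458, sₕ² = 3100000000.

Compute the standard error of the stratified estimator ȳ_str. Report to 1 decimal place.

849.4

Var(ȳ_str) = Σₕ Wₕ²(1 − fₕ)sₕ²/nₕ with Wₕ = Nₕ/N, N = 16746.
Urban: Wₕ = 0.59082766; term = 0.59082766²·(1 − 0.04234890)·553000000/419 = 441204.63.
Suburban: Wₕ = 0.40917234; term = 0.40917234²·(1 − 0.21278459)·3100000000/1458 = 280227.2.
Sum = 721431.83.
SE = √(721431.83) = 849.4.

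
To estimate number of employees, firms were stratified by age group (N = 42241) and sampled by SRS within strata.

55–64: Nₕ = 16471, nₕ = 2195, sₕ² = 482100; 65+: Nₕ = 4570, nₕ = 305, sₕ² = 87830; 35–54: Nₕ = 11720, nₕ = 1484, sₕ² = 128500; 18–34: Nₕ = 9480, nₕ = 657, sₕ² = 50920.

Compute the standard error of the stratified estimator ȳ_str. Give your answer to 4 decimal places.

Var(ȳ_str) = Σₕ Wₕ²(1 − fₕ)sₕ²/nₕ with Wₕ = Nₕ/N, N = 42241.
55–64: Wₕ = 0.38992922; term = 0.38992922²·(1 − 0.13326453)·482100/2195 = 28.944145.
65+: Wₕ = 0.10818873; term = 0.10818873²·(1 − 0.06673961)·87830/305 = 3.1456464.
35–54: Wₕ = 0.27745555; term = 0.27745555²·(1 − 0.12662116)·128500/1484 = 5.8218195.
18–34: Wₕ = 0.22442651; term = 0.22442651²·(1 − 0.06930380)·50920/657 = 3.633116.
Sum = 41.544727.
SE = √(41.544727) = 6.4455.

6.4455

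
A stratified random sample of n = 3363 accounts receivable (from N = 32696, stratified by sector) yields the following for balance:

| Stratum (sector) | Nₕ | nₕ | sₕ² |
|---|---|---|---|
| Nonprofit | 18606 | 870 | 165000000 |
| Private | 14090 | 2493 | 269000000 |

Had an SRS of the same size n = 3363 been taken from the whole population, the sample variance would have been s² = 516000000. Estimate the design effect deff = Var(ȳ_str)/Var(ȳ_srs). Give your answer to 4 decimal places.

Var(ȳ_str) = Σ Wₕ²(1−fₕ)sₕ²/nₕ with Wₕ = Nₕ/32696:
  Nonprofit: (18606/32696)²·(1−870/18606)·165000000/870 = 58544.235
  Private: (14090/32696)²·(1−2493/14090)·269000000/2493 = 16492.914
  → Var(ȳ_str) = 75037.149.
Var(ȳ_srs) = (1 − 3363/32696)·516000000/3363 = 137652.69.
deff = 75037.149 / 137652.69 = 0.5451.

0.5451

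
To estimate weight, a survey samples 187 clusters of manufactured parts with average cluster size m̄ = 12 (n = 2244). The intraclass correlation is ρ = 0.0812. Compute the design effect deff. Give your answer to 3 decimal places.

1.893

deff = 1 + (12 − 1)·0.0812 = 1 + 0.8932 = 1.8932.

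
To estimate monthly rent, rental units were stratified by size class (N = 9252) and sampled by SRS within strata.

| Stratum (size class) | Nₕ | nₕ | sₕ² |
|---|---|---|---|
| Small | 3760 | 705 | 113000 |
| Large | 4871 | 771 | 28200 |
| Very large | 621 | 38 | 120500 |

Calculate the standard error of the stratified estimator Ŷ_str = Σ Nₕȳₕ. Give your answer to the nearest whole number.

60989

Var(Ŷ_str) = Σₕ Nₕ²(1 − fₕ)sₕ²/nₕ.
Small: 3760²·(1 − 705/3760)·113000/705 = 1.8411467 × 10^9.
Large: 4871²·(1 − 771/4871)·28200/771 = 7.3046047 × 10^8.
Very large: 621²·(1 − 38/621)·120500/38 = 1.1480574 × 10^9.
Sum = 3.7196646 × 10^9.
SE = √(3.7196646 × 10^9) = 60989.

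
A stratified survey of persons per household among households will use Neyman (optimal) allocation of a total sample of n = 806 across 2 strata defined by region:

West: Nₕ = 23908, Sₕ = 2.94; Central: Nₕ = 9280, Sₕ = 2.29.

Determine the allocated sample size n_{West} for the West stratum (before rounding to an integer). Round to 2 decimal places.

Neyman allocation: nₕ = n·NₕSₕ / Σⱼ NⱼSⱼ.
Σ NⱼSⱼ = 23908·2.94 + 9280·2.29 = 91540.72.
n_{West} = 806·23908·2.94 / 91540.72 = 618.89.

618.89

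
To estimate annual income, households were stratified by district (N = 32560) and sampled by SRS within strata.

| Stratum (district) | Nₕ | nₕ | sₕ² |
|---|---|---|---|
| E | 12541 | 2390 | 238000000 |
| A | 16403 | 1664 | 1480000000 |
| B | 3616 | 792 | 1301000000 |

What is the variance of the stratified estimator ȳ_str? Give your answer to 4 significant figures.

Var(ȳ_str) = Σₕ Wₕ²(1 − fₕ)sₕ²/nₕ with Wₕ = Nₕ/N, N = 32560.
E: Wₕ = 0.38516585; term = 0.38516585²·(1 − 0.19057491)·238000000/2390 = 11957.799.
A: Wₕ = 0.50377764; term = 0.50377764²·(1 − 0.10144486)·1480000000/1664 = 202829.4.
B: Wₕ = 0.11105651; term = 0.11105651²·(1 − 0.21902655)·1301000000/792 = 15822.549.
Sum = 230609.75.

230600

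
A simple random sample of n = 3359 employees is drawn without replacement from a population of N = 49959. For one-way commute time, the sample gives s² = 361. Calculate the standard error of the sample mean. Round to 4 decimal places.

0.3166

Under SRS without replacement, Var(ȳ) = (1 − f)·s²/n with f = n/N = 3359/49959 = 0.06723513.
Var(ȳ) = (1 − 0.06723513)·361/3359 = 0.93276487·0.10747246 = 0.10024654.
SE(ȳ) = √(0.10024654) = 0.3166.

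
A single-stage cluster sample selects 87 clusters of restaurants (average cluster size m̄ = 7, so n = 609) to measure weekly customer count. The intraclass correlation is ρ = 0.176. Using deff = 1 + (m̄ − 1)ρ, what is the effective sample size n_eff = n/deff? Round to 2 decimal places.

deff = 1 + (7 − 1)·0.176 = 1 + 1.056 = 2.056.
n_eff = 609 / 2.056 = 296.21.

296.21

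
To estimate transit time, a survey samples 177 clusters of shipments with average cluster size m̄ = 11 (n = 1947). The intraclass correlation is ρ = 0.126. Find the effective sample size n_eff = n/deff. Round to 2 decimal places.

deff = 1 + (11 − 1)·0.126 = 1 + 1.26 = 2.26.
n_eff = 1947 / 2.26 = 861.50.

861.50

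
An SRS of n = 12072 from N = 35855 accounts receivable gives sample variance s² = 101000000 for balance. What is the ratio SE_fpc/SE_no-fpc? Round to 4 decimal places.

f = n/N = 12072/35855 = 0.33668944.
SE_no-fpc = √(s²/n) = 91.468398; SE_fpc = √((1−f)s²/n) = 74.495412.
Ratio = √(1−f) = 0.81443880.

0.8144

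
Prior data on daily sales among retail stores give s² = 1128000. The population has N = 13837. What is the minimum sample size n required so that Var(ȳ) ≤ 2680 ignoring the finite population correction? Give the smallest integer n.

421

Without fpc, n₀ = s²/D = 1128000/2680 = 420.8955.
Rounding up, n = 421.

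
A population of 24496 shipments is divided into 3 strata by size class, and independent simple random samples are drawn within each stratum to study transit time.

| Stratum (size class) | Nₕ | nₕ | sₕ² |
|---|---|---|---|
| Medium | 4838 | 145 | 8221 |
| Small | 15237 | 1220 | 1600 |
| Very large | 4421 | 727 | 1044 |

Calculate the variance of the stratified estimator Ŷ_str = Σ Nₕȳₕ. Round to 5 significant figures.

1.5908 × 10^9

Var(Ŷ_str) = Σₕ Nₕ²(1 − fₕ)sₕ²/nₕ.
Medium: 4838²·(1 − 145/4838)·8221/145 = 1.2872801 × 10^9.
Small: 15237²·(1 − 1220/15237)·1600/1220 = 2.8010102 × 10^8.
Very large: 4421²·(1 − 727/4421)·1044/727 = 2.3452195 × 10^7.
Sum = 1.5908333 × 10^9.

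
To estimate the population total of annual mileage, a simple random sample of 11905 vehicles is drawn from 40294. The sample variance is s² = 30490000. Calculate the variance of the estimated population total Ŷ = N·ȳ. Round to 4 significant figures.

2.930 × 10^12

Var(Ŷ) = N²·Var(ȳ) = N²·(1 − n/N)·s²/n.
f = 11905/40294 = 0.29545342; Var(ȳ) = 0.70454658·30490000/11905 = 1804.4204.
Var(Ŷ) = 40294² · 1804.4204 = 2.9296686 × 10^12.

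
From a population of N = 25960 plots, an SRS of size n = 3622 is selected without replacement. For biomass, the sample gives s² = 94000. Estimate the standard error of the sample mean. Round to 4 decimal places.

Under SRS without replacement, Var(ȳ) = (1 − f)·s²/n with f = n/N = 3622/25960 = 0.13952234.
Var(ȳ) = (1 − 0.13952234)·94000/3622 = 0.86047766·25.952512 = 22.331557.
SE(ȳ) = √(22.331557) = 4.7256.

4.7256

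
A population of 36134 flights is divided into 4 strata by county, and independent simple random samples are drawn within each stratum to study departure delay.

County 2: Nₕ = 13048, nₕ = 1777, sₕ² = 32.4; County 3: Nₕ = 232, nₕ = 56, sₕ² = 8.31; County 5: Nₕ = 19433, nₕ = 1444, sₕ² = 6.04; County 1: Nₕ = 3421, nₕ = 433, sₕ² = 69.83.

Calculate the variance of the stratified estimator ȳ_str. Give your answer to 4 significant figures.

0.004441

Var(ȳ_str) = Σₕ Wₕ²(1 − fₕ)sₕ²/nₕ with Wₕ = Nₕ/N, N = 36134.
County 2: Wₕ = 0.36110035; term = 0.36110035²·(1 − 0.13618945)·32.4/1777 = 0.0020536759.
County 3: Wₕ = 0.00642055; term = 0.00642055²·(1 − 0.24137931)·8.31/56 = 4.6406794 × 10^-6.
County 5: Wₕ = 0.53780373; term = 0.53780373²·(1 − 0.07430659)·6.04/1444 = 0.0011199136.
County 1: Wₕ = 0.09467537; term = 0.09467537²·(1 − 0.12657118)·69.83/433 = 0.0012625708.
Sum = 0.004440801.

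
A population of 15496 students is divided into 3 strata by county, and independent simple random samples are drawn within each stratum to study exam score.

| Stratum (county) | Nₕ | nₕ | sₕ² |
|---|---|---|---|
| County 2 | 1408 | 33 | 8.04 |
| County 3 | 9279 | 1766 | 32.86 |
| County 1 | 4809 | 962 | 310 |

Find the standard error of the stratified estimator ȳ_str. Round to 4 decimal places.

Var(ȳ_str) = Σₕ Wₕ²(1 − fₕ)sₕ²/nₕ with Wₕ = Nₕ/N, N = 15496.
County 2: Wₕ = 0.09086216; term = 0.09086216²·(1 − 0.02343750)·8.04/33 = 0.0019643019.
County 3: Wₕ = 0.59879969; term = 0.59879969²·(1 − 0.19032223)·32.86/1766 = 0.0054019705.
County 1: Wₕ = 0.31033815; term = 0.31033815²·(1 − 0.20004159)·310/962 = 0.024827007.
Sum = 0.032193279.
SE = √(0.032193279) = 0.1794.

0.1794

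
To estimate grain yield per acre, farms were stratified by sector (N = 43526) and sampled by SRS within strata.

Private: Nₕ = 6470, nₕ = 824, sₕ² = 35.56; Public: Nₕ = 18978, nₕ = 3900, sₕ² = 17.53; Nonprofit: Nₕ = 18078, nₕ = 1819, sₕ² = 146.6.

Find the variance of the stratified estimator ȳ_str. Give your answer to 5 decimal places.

0.01401

Var(ȳ_str) = Σₕ Wₕ²(1 − fₕ)sₕ²/nₕ with Wₕ = Nₕ/N, N = 43526.
Private: Wₕ = 0.14864679; term = 0.14864679²·(1 − 0.12735703)·35.56/824 = 8.3211276 × 10^-4.
Public: Wₕ = 0.43601526; term = 0.43601526²·(1 − 0.20550111)·17.53/3900 = 6.7891277 × 10^-4.
Nonprofit: Wₕ = 0.41533796; term = 0.41533796²·(1 − 0.10061954)·146.6/1819 = 0.012503971.
Sum = 0.014014997.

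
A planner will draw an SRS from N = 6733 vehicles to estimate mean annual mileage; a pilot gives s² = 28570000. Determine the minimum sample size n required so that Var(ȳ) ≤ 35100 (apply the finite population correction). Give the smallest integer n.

727

Without fpc, n₀ = s²/D = 28570000/35100 = 813.9601.
With fpc, (1 − n/N)·s²/n ≤ D requires n ≥ n₀/(1 + n₀/N) = 813.9601/(1 + 813.9601/6733) = 726.1723.
Rounding up, n = 727.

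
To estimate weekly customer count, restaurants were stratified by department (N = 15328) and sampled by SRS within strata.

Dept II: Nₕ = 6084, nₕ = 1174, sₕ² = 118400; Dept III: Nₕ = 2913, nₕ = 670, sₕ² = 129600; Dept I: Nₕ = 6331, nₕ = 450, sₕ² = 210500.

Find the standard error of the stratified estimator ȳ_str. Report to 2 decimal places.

Var(ȳ_str) = Σₕ Wₕ²(1 − fₕ)sₕ²/nₕ with Wₕ = Nₕ/N, N = 15328.
Dept II: Wₕ = 0.39692067; term = 0.39692067²·(1 − 0.19296515)·118400/1174 = 12.822813.
Dept III: Wₕ = 0.19004436; term = 0.19004436²·(1 − 0.23000343)·129600/670 = 5.3793397.
Dept I: Wₕ = 0.41303497; term = 0.41303497²·(1 − 0.07107882)·210500/450 = 74.129675.
Sum = 92.331828.
SE = √(92.331828) = 9.61.

9.61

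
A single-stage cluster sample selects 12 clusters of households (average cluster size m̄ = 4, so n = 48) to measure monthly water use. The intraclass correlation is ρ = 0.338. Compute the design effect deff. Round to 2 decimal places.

2.01

deff = 1 + (4 − 1)·0.338 = 1 + 1.014 = 2.014.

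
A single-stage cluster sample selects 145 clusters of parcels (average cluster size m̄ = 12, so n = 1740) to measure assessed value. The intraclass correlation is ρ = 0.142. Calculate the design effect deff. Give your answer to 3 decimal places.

deff = 1 + (12 − 1)·0.142 = 1 + 1.562 = 2.562.

2.562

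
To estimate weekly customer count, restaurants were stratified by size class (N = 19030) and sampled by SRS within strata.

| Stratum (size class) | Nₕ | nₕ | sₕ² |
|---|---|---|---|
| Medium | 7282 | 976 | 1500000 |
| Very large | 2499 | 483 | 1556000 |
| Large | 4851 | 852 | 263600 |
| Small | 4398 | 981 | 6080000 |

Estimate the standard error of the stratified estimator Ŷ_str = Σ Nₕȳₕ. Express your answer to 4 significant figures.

Var(Ŷ_str) = Σₕ Nₕ²(1 − fₕ)sₕ²/nₕ.
Medium: 7282²·(1 − 976/7282)·1500000/976 = 7.0574219 × 10^10.
Very large: 2499²·(1 − 483/2499)·1556000/483 = 1.6230027 × 10^10.
Large: 4851²·(1 − 852/4851)·263600/852 = 6.0018963 × 10^9.
Small: 4398²·(1 − 981/4398)·6080000/981 = 9.3139687 × 10^10.
Sum = 1.8594583 × 10^11.
SE = √(1.8594583 × 10^11) = 431200.

431200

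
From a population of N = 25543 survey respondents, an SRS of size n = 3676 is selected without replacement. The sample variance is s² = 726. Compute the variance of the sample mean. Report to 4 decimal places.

0.1691

Under SRS without replacement, Var(ȳ) = (1 − f)·s²/n with f = n/N = 3676/25543 = 0.14391418.
Var(ȳ) = (1 − 0.14391418)·726/3676 = 0.85608582·0.19749728 = 0.16907462.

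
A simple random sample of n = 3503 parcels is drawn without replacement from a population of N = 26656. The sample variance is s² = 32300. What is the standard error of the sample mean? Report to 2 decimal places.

Under SRS without replacement, Var(ȳ) = (1 − f)·s²/n with f = n/N = 3503/26656 = 0.13141507.
Var(ȳ) = (1 − 0.13141507)·32300/3503 = 0.86858493·9.220668 = 8.0089333.
SE(ȳ) = √(8.0089333) = 2.83.

2.83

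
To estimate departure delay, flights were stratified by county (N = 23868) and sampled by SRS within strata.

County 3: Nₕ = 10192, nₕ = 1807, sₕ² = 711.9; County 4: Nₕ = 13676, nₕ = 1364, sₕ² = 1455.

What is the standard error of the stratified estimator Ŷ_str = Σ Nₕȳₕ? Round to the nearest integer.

14604

Var(Ŷ_str) = Σₕ Nₕ²(1 − fₕ)sₕ²/nₕ.
County 3: 10192²·(1 − 1807/10192)·711.9/1807 = 3.3668465 × 10^7.
County 4: 13676²·(1 − 1364/13676)·1455/1364 = 1.796124 × 10^8.
Sum = 2.1328087 × 10^8.
SE = √(2.1328087 × 10^8) = 14604.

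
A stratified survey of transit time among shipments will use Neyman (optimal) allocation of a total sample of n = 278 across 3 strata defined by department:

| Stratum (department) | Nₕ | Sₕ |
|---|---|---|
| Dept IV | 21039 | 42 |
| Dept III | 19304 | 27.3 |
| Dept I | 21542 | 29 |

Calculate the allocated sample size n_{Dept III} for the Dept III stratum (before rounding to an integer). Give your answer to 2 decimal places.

Neyman allocation: nₕ = n·NₕSₕ / Σⱼ NⱼSⱼ.
Σ NⱼSⱼ = 21039·42 + 19304·27.3 + 21542·29 = 2.0353552 × 10^6.
n_{Dept III} = 278·19304·27.3 / (2.0353552 × 10^6) = 71.98.

71.98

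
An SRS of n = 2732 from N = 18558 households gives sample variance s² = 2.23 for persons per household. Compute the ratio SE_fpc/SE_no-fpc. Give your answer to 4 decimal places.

f = n/N = 2732/18558 = 0.14721414.
SE_no-fpc = √(s²/n) = 0.028570121; SE_fpc = √((1−f)s²/n) = 0.02638348.
Ratio = √(1−f) = 0.92346405.

0.9235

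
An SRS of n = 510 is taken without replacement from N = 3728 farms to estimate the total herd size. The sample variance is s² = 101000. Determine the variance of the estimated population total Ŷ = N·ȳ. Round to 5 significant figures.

2.3758 × 10^9

Var(Ŷ) = N²·Var(ȳ) = N²·(1 − n/N)·s²/n.
f = 510/3728 = 0.13680258; Var(ȳ) = 0.86319742·101000/510 = 170.94694.
Var(Ŷ) = 3728² · 170.94694 = 2.3758178 × 10^9.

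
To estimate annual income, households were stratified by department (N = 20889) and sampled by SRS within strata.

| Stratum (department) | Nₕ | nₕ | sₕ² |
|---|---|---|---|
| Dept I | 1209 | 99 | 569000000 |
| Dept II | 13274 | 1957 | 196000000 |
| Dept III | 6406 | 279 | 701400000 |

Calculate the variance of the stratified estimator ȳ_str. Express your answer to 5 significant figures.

278290

Var(ȳ_str) = Σₕ Wₕ²(1 − fₕ)sₕ²/nₕ with Wₕ = Nₕ/N, N = 20889.
Dept I: Wₕ = 0.05787735; term = 0.05787735²·(1 − 0.08188586)·569000000/99 = 17676.287.
Dept II: Wₕ = 0.63545407; term = 0.63545407²·(1 − 0.14743107)·196000000/1957 = 34479.668.
Dept III: Wₕ = 0.30666858; term = 0.30666858²·(1 − 0.04355292)·701400000/279 = 226131.5.
Sum = 278287.46.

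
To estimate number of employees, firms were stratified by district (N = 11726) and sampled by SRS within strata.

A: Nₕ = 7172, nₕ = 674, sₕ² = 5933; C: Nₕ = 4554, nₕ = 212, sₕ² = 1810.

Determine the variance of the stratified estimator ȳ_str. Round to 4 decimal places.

4.2114

Var(ȳ_str) = Σₕ Wₕ²(1 − fₕ)sₕ²/nₕ with Wₕ = Nₕ/N, N = 11726.
A: Wₕ = 0.61163227; term = 0.61163227²·(1 − 0.09397658)·5933/674 = 2.9835592.
C: Wₕ = 0.38836773; term = 0.38836773²·(1 − 0.04655248)·1810/212 = 1.2277948.
Sum = 4.211354.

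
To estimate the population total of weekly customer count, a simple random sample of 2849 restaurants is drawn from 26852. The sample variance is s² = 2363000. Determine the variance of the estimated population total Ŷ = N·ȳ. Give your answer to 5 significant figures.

Var(Ŷ) = N²·Var(ȳ) = N²·(1 − n/N)·s²/n.
f = 2849/26852 = 0.10610010; Var(ȳ) = 0.89389990·2363000/2849 = 741.41294.
Var(Ŷ) = 26852² · 741.41294 = 5.345809 × 10^11.

5.3458 × 10^11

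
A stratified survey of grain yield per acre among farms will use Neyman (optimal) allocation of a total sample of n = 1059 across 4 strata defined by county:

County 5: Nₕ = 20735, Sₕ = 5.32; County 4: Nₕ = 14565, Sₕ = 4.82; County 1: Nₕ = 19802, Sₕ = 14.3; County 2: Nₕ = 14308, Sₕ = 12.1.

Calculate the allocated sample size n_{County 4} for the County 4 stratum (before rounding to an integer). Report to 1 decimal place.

Neyman allocation: nₕ = n·NₕSₕ / Σⱼ NⱼSⱼ.
Σ NⱼSⱼ = 20735·5.32 + 14565·4.82 + 19802·14.3 + 14308·12.1 = 636808.9.
n_{County 4} = 1059·14565·4.82 / 636808.9 = 116.7.

116.7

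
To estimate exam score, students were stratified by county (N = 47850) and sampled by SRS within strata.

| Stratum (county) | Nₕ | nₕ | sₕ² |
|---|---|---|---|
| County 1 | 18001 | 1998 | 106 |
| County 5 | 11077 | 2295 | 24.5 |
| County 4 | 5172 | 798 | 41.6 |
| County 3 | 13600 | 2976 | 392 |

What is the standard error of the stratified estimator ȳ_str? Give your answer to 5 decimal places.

Var(ȳ_str) = Σₕ Wₕ²(1 − fₕ)sₕ²/nₕ with Wₕ = Nₕ/N, N = 47850.
County 1: Wₕ = 0.37619645; term = 0.37619645²·(1 − 0.11099383)·106/1998 = 0.0066748965.
County 5: Wₕ = 0.23149425; term = 0.23149425²·(1 − 0.20718606)·24.5/2295 = 4.5356037 × 10^-4.
County 4: Wₕ = 0.10808777; term = 0.10808777²·(1 − 0.15429234)·41.6/798 = 5.1506715 × 10^-4.
County 3: Wₕ = 0.28422153; term = 0.28422153²·(1 − 0.21882353)·392/2976 = 0.0083122046.
Sum = 0.015955729.
SE = √(0.015955729) = 0.12632.

0.12632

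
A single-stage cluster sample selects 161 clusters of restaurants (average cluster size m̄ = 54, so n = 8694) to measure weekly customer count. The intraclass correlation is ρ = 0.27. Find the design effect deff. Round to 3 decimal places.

deff = 1 + (54 − 1)·0.27 = 1 + 14.31 = 15.31.

15.310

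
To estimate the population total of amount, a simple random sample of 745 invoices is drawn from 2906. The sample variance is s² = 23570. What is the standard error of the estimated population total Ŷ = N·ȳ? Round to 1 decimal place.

14095.4

Var(Ŷ) = N²·Var(ȳ) = N²·(1 − n/N)·s²/n.
f = 745/2906 = 0.25636614; Var(ȳ) = 0.74363386·23570/745 = 23.526779.
Var(Ŷ) = 2906² · 23.526779 = 1.9867979 × 10^8.
SE(Ŷ) = √(1.9867979 × 10^8) = 14095.4.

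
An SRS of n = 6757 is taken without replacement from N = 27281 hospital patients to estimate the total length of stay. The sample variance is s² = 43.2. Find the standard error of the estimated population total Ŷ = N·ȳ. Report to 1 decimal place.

Var(Ŷ) = N²·Var(ȳ) = N²·(1 − n/N)·s²/n.
f = 6757/27281 = 0.24768154; Var(ȳ) = 0.75231846·43.2/6757 = 0.0048098502.
Var(Ŷ) = 27281² · 0.0048098502 = 3.5797453 × 10^6.
SE(Ŷ) = √(3.5797453 × 10^6) = 1892.0.

1892.0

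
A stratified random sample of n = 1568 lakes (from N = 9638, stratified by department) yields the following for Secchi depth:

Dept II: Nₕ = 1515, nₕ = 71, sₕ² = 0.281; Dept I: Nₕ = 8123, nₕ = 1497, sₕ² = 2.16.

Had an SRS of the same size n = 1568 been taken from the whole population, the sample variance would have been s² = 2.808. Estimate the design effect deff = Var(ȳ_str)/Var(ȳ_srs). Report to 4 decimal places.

0.6197

Var(ȳ_str) = Σ Wₕ²(1−fₕ)sₕ²/nₕ with Wₕ = Nₕ/9638:
  Dept II: (1515/9638)²·(1−71/1515)·0.281/71 = 9.3208164 × 10^-5
  Dept I: (8123/9638)²·(1−1497/8123)·2.16/1497 = 8.3603795 × 10^-4
  → Var(ȳ_str) = 9.2924611 × 10^-4.
Var(ȳ_srs) = (1 − 1568/9638)·2.808/1568 = 0.0014994696.
deff = (9.2924611 × 10^-4) / 0.0014994696 = 0.6197.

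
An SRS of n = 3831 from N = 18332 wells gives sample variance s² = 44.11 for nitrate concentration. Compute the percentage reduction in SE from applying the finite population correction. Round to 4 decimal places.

11.0606

f = n/N = 3831/18332 = 0.20897883.
SE_no-fpc = √(s²/n) = 0.10730315; SE_fpc = √((1−f)s²/n) = 0.095434742.
Ratio = √(1−f) = 0.88939371. Reduction = 100·(1 − 0.88939371) = 11.0606%.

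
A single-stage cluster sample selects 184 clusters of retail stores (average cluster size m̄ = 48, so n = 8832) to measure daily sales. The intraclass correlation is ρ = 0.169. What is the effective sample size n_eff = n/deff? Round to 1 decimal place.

987.6

deff = 1 + (48 − 1)·0.169 = 1 + 7.943 = 8.943.
n_eff = 8832 / 8.943 = 987.6.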